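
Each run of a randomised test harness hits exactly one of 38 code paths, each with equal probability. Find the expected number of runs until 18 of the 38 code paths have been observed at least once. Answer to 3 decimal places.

23.946

With k distinct code paths already seen, the next new one arrives after an expected 38/(38-k) runs.
Sum over k = 0,...,17: E = 38/38 + 38/37 + 38/36 + ... + 38/22 + 38/21 = 23.9462.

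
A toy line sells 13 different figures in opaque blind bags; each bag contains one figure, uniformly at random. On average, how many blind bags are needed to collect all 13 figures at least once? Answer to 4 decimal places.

After k distinct figures have appeared, the next blind bag gives a new one with probability (13-k)/13, so the expected wait for the (k+1)-th is 13/(13-k).
E[T] = 13/13 + 13/12 + 13/11 + ... + 13/2 + 13/1 = 13·H_{13}.
H_{13} = 3.18013, so E[T] = 41.34174.

41.3417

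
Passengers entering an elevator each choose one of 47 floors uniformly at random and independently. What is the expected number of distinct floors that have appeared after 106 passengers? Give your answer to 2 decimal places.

For each floor, P(seen in 106 passengers) = 1 - (46/47)^106 = 0.898.
By linearity of expectation, E[distinct seen] = 47·(1 - (46/47)^106) = 42.191.

42.19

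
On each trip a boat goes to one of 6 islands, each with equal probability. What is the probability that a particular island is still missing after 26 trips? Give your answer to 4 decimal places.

Each trip misses the fixed island with probability (6-1)/6 = 5/6, independently.
P(still missing after 26) = (5/6)^26 = 0.00874.

0.0087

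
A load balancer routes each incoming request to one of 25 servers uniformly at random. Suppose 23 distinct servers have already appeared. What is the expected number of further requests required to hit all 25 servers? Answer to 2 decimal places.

37.50

With k distinct servers already seen, the next new one takes an expected 25/(25-k) requests.
Sum over k = 23,...,24: E = 25/2 + 25/1 = 37.500.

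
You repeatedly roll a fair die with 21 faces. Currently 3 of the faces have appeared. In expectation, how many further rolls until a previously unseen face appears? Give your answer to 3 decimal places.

The number of rolls until the next new face is geometric with success probability 18/21, so its mean is 21/18.
E = 21/18 = 1.1667.

1.167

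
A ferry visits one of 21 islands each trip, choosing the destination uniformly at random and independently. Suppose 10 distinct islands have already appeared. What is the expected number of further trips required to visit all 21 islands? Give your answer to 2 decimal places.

From k distinct to k+1 distinct takes on average 21/(21-k) trips.
Sum over k = 10,...,20: E = 21/11 + 21/10 + 21/9 + ... + 21/2 + 21/1 = 63.417.

63.42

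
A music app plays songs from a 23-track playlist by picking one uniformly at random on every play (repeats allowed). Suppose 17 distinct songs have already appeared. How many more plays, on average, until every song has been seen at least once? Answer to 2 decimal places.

56.35

From k distinct to k+1 distinct takes on average 23/(23-k) plays.
Sum over k = 17,...,22: E = 23/6 + 23/5 + 23/4 + 23/3 + 23/2 + 23/1 = 56.350.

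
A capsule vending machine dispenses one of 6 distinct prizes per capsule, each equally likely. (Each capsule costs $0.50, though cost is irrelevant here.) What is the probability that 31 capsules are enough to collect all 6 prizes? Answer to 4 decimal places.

By inclusion–exclusion over which prizes are missing,
P(all seen) = Σ_{j=0}^{6} (-1)^j C(6,j)((6-j)/6)^31
= 1.00000 - 0.02106 + 0.00005 - 0.00000 + 0.00000 - 0.00000 + 0.00000
= 0.97899.

0.9790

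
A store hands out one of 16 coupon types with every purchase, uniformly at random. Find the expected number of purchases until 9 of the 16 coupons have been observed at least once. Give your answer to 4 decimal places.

With k distinct coupons already seen, the next new one arrives after an expected 16/(16-k) purchases.
Sum over k = 0,...,8: E = 16/16 + 16/15 + 16/14 + ... + 16/9 + 16/8 = 12.60595.

12.6059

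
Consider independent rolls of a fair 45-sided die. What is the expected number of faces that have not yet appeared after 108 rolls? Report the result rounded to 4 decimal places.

For each face, P(unseen after 108) = (44/45)^108 = 0.08830.
By linearity of expectation, E[unseen] = 45·(44/45)^108 = 3.97329.

3.9733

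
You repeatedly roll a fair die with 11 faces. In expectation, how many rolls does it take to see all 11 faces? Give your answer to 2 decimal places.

33.22

The wait to go from k to k+1 distinct faces is geometric with mean 11/(11-k).
E[T] = 11/11 + 11/10 + 11/9 + ... + 11/2 + 11/1 = 11·H_{11}.
H_{11} = 3.020, so E[T] = 33.219.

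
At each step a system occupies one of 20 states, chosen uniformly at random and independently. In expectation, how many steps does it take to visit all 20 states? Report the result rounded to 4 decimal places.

The wait to go from k to k+1 distinct states is geometric with mean 20/(20-k).
E[T] = 20/20 + 20/19 + 20/18 + ... + 20/2 + 20/1 = 20·H_{20}.
H_{20} = 3.59774, so E[T] = 71.95479.

71.9548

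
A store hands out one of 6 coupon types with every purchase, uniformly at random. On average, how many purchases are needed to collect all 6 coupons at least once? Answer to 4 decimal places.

Split into phases: going from k distinct to k+1 distinct takes on average 6/(6-k) purchases.
E[T] = 6/6 + 6/5 + 6/4 + 6/3 + 6/2 + 6/1 = 6·H_{6}.
H_{6} = 2.45000, so E[T] = 14.70000.

14.7000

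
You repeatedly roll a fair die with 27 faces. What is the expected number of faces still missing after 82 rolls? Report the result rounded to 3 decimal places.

1.223

For each face, P(unseen after 82) = (26/27)^82 = 0.0453.
By linearity of expectation, E[unseen] = 27·(26/27)^82 = 1.2228.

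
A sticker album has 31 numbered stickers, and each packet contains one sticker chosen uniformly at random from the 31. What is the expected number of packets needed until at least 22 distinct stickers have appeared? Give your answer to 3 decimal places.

37.147

Going from k to k+1 distinct takes a geometric number of packets with mean 31/(31-k).
Sum over k = 0,...,21: E = 31/31 + 31/30 + 31/29 + ... + 31/11 + 31/10 = 37.1466.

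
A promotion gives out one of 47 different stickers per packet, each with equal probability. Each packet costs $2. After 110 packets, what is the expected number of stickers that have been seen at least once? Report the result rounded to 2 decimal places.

For each sticker, P(seen in 110 packets) = 1 - (46/47)^110 = 0.906.
By linearity of expectation, E[distinct seen] = 47·(1 - (46/47)^110) = 42.587.

42.59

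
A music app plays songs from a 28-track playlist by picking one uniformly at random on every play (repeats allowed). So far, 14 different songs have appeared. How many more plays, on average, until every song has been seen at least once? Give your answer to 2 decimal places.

The wait to go from k to k+1 distinct songs is geometric with mean 28/(28-k).
Sum over k = 14,...,27: E = 28/14 + 28/13 + 28/12 + ... + 28/2 + 28/1 = 91.044.

91.04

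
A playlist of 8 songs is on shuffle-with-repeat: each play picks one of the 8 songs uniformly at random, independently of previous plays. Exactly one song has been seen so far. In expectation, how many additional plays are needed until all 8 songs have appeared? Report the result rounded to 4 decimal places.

From k distinct to k+1 distinct takes on average 8/(8-k) plays.
Sum over k = 1,...,7: E = 8/7 + 8/6 + 8/5 + ... + 8/2 + 8/1 = 20.74286.

20.7429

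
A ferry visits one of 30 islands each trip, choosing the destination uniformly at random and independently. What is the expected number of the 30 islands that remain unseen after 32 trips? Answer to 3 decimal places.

10.139

For each island, P(unseen after 32) = (29/30)^32 = 0.3380.
By linearity of expectation, E[unseen] = 30·(29/30)^32 = 10.1386.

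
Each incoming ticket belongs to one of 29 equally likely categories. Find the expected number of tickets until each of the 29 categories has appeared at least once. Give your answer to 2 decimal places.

114.89

Split into phases: going from k distinct to k+1 distinct takes on average 29/(29-k) tickets.
E[T] = 29/29 + 29/28 + 29/27 + ... + 29/2 + 29/1 = 29·H_{29}.
H_{29} = 3.962, so E[T] = 114.888.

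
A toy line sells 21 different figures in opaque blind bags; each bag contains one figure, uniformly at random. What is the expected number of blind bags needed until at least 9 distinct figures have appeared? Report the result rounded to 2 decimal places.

Going from k to k+1 distinct takes a geometric number of blind bags with mean 21/(21-k).
Sum over k = 0,...,8: E = 21/21 + 21/20 + 21/19 + ... + 21/14 + 21/13 = 11.385.

11.39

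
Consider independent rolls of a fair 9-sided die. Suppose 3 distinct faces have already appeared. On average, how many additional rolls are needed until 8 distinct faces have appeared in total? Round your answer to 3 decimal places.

13.050

From k distinct to k+1 distinct takes on average 9/(9-k) rolls.
Sum over k = 3,...,7: E = 9/6 + 9/5 + 9/4 + 9/3 + 9/2 = 13.0500.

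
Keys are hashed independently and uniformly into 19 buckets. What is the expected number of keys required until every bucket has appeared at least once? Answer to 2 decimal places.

67.41

The wait to go from k to k+1 distinct buckets is geometric with mean 19/(19-k).
E[T] = 19/19 + 19/18 + 19/17 + ... + 19/2 + 19/1 = 19·H_{19}.
H_{19} = 3.548, so E[T] = 67.407.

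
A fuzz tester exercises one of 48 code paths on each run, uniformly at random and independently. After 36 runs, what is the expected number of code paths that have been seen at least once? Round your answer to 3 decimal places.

For each code path, P(seen in 36 runs) = 1 - (47/48)^36 = 0.5314.
By linearity of expectation, E[distinct seen] = 48·(1 - (47/48)^36) = 25.5053.

25.505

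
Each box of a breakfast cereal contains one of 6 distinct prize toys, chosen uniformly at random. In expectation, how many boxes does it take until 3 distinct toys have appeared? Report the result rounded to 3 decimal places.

Going from k to k+1 distinct takes a geometric number of boxes with mean 6/(6-k).
Sum over k = 0,...,2: E = 6/6 + 6/5 + 6/4 = 3.7000.

3.700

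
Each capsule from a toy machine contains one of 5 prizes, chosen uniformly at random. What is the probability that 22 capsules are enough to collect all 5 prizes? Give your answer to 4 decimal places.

0.9632

By inclusion–exclusion over which prizes are missing,
P(all seen) = Σ_{j=0}^{5} (-1)^j C(5,j)((5-j)/5)^22
= 1.00000 - 0.03689 + 0.00013 - 0.00000 + 0.00000 - 0.00000
= 0.96324.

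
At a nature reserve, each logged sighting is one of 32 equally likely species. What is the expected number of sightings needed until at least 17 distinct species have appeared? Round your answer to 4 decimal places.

With k distinct species already seen, the next new one arrives after an expected 32/(32-k) sightings.
Sum over k = 0,...,16: E = 32/32 + 32/31 + 32/30 + ... + 32/17 + 32/16 = 23.68852.

23.6885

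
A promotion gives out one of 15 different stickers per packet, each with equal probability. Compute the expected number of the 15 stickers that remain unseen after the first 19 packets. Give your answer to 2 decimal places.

For each sticker, P(unseen after 19) = (14/15)^19 = 0.270.
By linearity of expectation, E[unseen] = 15·(14/15)^19 = 4.044.

4.04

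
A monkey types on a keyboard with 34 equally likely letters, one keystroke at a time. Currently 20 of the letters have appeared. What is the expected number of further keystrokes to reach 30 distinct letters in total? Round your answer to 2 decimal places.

39.72

With k distinct letters already seen, the next new one takes an expected 34/(34-k) keystrokes.
Sum over k = 20,...,29: E = 34/14 + 34/13 + 34/12 + ... + 34/6 + 34/5 = 39.720.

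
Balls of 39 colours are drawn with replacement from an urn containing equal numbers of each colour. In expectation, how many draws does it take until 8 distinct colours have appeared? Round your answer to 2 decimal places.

8.83

Going from k to k+1 distinct takes a geometric number of draws with mean 39/(39-k).
Sum over k = 0,...,7: E = 39/39 + 39/38 + 39/37 + ... + 39/33 + 39/32 = 8.826.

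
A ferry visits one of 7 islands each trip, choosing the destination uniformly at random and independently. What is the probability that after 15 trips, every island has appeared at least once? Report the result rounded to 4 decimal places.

By inclusion–exclusion over which islands are missing,
P(all seen) = Σ_{j=0}^{7} (-1)^j C(7,j)((7-j)/7)^15
= 1.00000 - 0.69326 + 0.13499 - 0.00792 + 0.00011 - 0.00000 + 0.00000 - 0.00000
= 0.43392.

0.4339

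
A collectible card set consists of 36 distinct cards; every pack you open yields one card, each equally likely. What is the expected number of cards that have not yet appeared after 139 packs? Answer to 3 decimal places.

0.717

For each card, P(unseen after 139) = (35/36)^139 = 0.0199.
By linearity of expectation, E[unseen] = 36·(35/36)^139 = 0.7173.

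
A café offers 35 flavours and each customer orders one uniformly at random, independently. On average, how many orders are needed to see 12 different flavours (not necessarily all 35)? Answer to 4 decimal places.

14.4371

With k distinct flavours already seen, the next new one arrives after an expected 35/(35-k) orders.
Sum over k = 0,...,11: E = 35/35 + 35/34 + 35/33 + ... + 35/25 + 35/24 = 14.43715.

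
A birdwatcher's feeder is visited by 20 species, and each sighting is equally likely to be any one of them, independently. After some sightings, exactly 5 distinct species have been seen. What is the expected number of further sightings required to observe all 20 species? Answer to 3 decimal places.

66.365

With k distinct species already seen, the next new one takes an expected 20/(20-k) sightings.
Sum over k = 5,...,19: E = 20/15 + 20/14 + 20/13 + ... + 20/2 + 20/1 = 66.3646.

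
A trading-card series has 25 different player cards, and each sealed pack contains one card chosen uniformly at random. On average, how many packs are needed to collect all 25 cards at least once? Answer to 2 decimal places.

95.40

Split into phases: going from k distinct to k+1 distinct takes on average 25/(25-k) packs.
E[T] = 25/25 + 25/24 + 25/23 + ... + 25/2 + 25/1 = 25·H_{25}.
H_{25} = 3.816, so E[T] = 95.399.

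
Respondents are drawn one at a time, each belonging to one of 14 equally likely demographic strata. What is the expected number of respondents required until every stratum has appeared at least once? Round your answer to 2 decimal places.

45.52

After k distinct strata have appeared, the next respondent gives a new one with probability (14-k)/14, so the expected wait for the (k+1)-th is 14/(14-k).
E[T] = 14/14 + 14/13 + 14/12 + ... + 14/2 + 14/1 = 14·H_{14}.
H_{14} = 3.252, so E[T] = 45.522.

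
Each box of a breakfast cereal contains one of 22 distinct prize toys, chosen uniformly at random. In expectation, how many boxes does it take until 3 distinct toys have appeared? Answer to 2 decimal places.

3.15

With k distinct toys already seen, the next new one arrives after an expected 22/(22-k) boxes.
Sum over k = 0,...,2: E = 22/22 + 22/21 + 22/20 = 3.148.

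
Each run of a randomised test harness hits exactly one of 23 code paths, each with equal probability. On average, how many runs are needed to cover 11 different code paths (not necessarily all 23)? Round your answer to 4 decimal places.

14.5149

With k distinct code paths already seen, the next new one arrives after an expected 23/(23-k) runs.
Sum over k = 0,...,10: E = 23/23 + 23/22 + 23/21 + ... + 23/14 + 23/13 = 14.51486.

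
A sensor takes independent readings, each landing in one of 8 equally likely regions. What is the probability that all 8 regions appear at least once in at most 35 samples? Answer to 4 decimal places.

Let A_i be the event that region i is missing after 35 samples. By inclusion–exclusion on the A_i,
P(all seen) = Σ_{j=0}^{8} (-1)^j C(8,j)((8-j)/8)^35
= 1.00000 - 0.07471 + 0.00119 - 0.00000 + 0.00000 - 0.00000 + 0.00000 - 0.00000 + 0.00000
= 0.92647.

0.9265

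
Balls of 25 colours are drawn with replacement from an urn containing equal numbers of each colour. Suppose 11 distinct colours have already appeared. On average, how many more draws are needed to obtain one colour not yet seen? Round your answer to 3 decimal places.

Each draw yields a new colour with probability (25-11)/25 = 14/25, so the wait is geometric with mean 25/14.
E = 25/14 = 1.7857.

1.786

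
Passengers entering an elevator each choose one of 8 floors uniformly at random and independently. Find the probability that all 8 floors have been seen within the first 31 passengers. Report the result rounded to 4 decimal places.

By inclusion–exclusion over which floors are missing,
P(all seen) = Σ_{j=0}^{8} (-1)^j C(8,j)((8-j)/8)^31
= 1.00000 - 0.12745 + 0.00375 - 0.00003 + 0.00000 - 0.00000 + 0.00000 - 0.00000 + 0.00000
= 0.87627.

0.8763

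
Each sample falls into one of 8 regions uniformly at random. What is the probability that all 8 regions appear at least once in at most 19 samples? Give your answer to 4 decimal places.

0.4783

By inclusion–exclusion over which regions are missing,
P(all seen) = Σ_{j=0}^{8} (-1)^j C(8,j)((8-j)/8)^19
= 1.00000 - 0.63277 + 0.11839 - 0.00741 + 0.00013 - 0.00000 + 0.00000 - 0.00000 + 0.00000
= 0.47835.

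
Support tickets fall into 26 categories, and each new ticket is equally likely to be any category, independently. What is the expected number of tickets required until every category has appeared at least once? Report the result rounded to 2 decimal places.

100.21

After k distinct categories have appeared, the next ticket gives a new one with probability (26-k)/26, so the expected wait for the (k+1)-th is 26/(26-k).
E[T] = 26/26 + 26/25 + 26/24 + ... + 26/2 + 26/1 = 26·H_{26}.
H_{26} = 3.854, so E[T] = 100.215.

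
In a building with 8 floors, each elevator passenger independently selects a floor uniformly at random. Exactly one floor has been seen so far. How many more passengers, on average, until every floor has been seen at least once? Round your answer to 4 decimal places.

20.7429

With k distinct floors already seen, the next new one takes an expected 8/(8-k) passengers.
Sum over k = 1,...,7: E = 8/7 + 8/6 + 8/5 + ... + 8/2 + 8/1 = 20.74286.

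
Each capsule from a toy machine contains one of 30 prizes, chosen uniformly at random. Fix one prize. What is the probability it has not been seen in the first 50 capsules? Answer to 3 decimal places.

0.184

Each capsule misses the fixed prize with probability (30-1)/30 = 29/30, independently.
P(still missing after 50) = (29/30)^50 = 0.1836.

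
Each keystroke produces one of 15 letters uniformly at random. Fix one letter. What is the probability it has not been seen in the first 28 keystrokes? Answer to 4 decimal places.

0.1449

Each keystroke misses the fixed letter with probability (15-1)/15 = 14/15, independently.
P(still missing after 28) = (14/15)^28 = 0.14489.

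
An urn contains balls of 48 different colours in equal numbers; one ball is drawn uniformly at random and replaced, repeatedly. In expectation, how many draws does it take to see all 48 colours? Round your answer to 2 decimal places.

The wait to go from k to k+1 distinct colours is geometric with mean 48/(48-k).
E[T] = 48/48 + 48/47 + 48/46 + ... + 48/2 + 48/1 = 48·H_{48}.
H_{48} = 4.459, so E[T] = 214.022.

214.02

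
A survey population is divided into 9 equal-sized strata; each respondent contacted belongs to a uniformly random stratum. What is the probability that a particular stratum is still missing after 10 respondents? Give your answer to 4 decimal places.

0.3079

On each respondent the fixed stratum fails to appear with probability 8/9.
P(still missing after 10) = (8/9)^10 = 0.30795.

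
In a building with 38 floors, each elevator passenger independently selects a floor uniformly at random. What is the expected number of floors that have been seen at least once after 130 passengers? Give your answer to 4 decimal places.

For each floor, P(seen in 130 passengers) = 1 - (37/38)^130 = 0.96879.
By linearity of expectation, E[distinct seen] = 38·(1 - (37/38)^130) = 36.81385.

36.8138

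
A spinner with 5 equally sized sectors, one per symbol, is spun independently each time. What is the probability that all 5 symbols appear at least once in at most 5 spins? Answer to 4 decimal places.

0.0384

Let A_i be the event that symbol i is missing after 5 spins. By inclusion–exclusion on the A_i,
P(all seen) = Σ_{j=0}^{5} (-1)^j C(5,j)((5-j)/5)^5
= 1.00000 - 1.63840 + 0.77760 - 0.10240 + 0.00160 - 0.00000
= 0.03840.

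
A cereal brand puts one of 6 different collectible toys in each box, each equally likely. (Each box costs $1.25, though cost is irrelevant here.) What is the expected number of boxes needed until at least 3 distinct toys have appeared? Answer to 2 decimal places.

With k distinct toys already seen, the next new one arrives after an expected 6/(6-k) boxes.
Sum over k = 0,...,2: E = 6/6 + 6/5 + 6/4 = 3.700.

3.70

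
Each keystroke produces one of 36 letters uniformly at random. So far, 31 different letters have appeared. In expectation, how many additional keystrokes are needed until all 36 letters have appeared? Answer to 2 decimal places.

The wait to go from k to k+1 distinct letters is geometric with mean 36/(36-k).
Sum over k = 31,...,35: E = 36/5 + 36/4 + 36/3 + 36/2 + 36/1 = 82.200.

82.20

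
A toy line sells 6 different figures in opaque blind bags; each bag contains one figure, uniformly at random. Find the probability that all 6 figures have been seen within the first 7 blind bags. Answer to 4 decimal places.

Let A_i be the event that figure i is missing after 7 blind bags. By inclusion–exclusion on the A_i,
P(all seen) = Σ_{j=0}^{6} (-1)^j C(6,j)((6-j)/6)^7
= 1.00000 - 1.67449 + 0.87791 - 0.15625 + 0.00686 - 0.00002 + 0.00000
= 0.05401.

0.0540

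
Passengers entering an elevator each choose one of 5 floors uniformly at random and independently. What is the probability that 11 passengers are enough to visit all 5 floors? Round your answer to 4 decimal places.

Let A_i be the event that floor i is missing after 11 passengers. By inclusion–exclusion on the A_i,
P(all seen) = Σ_{j=0}^{5} (-1)^j C(5,j)((5-j)/5)^11
= 1.00000 - 0.42950 + 0.03628 - 0.00042 + 0.00000 - 0.00000
= 0.60636.

0.6064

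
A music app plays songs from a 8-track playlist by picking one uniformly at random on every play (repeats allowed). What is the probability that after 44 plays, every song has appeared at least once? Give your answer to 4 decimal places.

By inclusion–exclusion over which songs are missing,
P(all seen) = Σ_{j=0}^{8} (-1)^j C(8,j)((8-j)/8)^44
= 1.00000 - 0.02246 + 0.00009 - 0.00000 + 0.00000 - 0.00000 + 0.00000 - 0.00000 + 0.00000
= 0.97763.

0.9776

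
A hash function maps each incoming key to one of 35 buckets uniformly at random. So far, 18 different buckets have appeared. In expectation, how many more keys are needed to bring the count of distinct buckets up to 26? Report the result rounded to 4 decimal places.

21.3704

From k distinct to k+1 distinct takes on average 35/(35-k) keys.
Sum over k = 18,...,25: E = 35/17 + 35/16 + 35/15 + ... + 35/11 + 35/10 = 21.37045.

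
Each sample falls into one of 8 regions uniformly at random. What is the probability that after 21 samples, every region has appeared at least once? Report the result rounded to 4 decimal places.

0.5793

By inclusion–exclusion over which regions are missing,
P(all seen) = Σ_{j=0}^{8} (-1)^j C(8,j)((8-j)/8)^21
= 1.00000 - 0.48446 + 0.06660 - 0.00290 + 0.00003 - 0.00000 + 0.00000 - 0.00000 + 0.00000
= 0.57927.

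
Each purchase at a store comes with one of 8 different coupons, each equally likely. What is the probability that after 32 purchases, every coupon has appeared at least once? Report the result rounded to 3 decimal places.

0.891

Let A_i be the event that coupon i is missing after 32 purchases. By inclusion–exclusion on the A_i,
P(all seen) = Σ_{j=0}^{8} (-1)^j C(8,j)((8-j)/8)^32
= 1.0000 - 0.1115 + 0.0028 - 0.0000 + 0.0000 - 0.0000 + 0.0000 - 0.0000 + 0.0000
= 0.8913.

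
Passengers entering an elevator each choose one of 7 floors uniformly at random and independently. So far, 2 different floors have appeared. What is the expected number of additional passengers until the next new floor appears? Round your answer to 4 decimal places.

Each passenger yields a new floor with probability (7-2)/7 = 5/7, so the wait is geometric with mean 7/5.
E = 7/5 = 1.40000.

1.4000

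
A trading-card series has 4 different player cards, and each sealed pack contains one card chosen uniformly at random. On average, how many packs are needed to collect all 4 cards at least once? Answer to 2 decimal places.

8.33

Split into phases: going from k distinct to k+1 distinct takes on average 4/(4-k) packs.
E[T] = 4/4 + 4/3 + 4/2 + 4/1 = 4·H_{4}.
H_{4} = 2.083, so E[T] = 8.333.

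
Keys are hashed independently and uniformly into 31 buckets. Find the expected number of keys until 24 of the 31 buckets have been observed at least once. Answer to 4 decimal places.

44.4660

With k distinct buckets already seen, the next new one arrives after an expected 31/(31-k) keys.
Sum over k = 0,...,23: E = 31/31 + 31/30 + 31/29 + ... + 31/9 + 31/8 = 44.46603.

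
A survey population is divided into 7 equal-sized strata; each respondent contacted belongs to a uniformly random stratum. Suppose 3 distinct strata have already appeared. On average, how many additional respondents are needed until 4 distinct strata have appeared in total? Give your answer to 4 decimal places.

1.7500

The wait to go from k to k+1 distinct strata is geometric with mean 7/(7-k).
Only the k = 3 term is needed: E = 7/4 = 1.75000.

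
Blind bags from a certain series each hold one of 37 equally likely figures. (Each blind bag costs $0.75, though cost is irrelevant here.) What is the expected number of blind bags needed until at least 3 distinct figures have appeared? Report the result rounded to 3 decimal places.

3.085

Going from k to k+1 distinct takes a geometric number of blind bags with mean 37/(37-k).
Sum over k = 0,...,2: E = 37/37 + 37/36 + 37/35 = 3.0849.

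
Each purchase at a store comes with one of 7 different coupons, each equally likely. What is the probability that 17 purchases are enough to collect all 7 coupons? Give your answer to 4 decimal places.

By inclusion–exclusion over which coupons are missing,
P(all seen) = Σ_{j=0}^{7} (-1)^j C(7,j)((7-j)/7)^17
= 1.00000 - 0.50933 + 0.06887 - 0.00258 + 0.00002 - 0.00000 + 0.00000 - 0.00000
= 0.55697.

0.5570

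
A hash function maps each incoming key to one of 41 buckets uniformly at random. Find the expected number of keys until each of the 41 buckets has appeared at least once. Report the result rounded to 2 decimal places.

After k distinct buckets have appeared, the next key gives a new one with probability (41-k)/41, so the expected wait for the (k+1)-th is 41/(41-k).
E[T] = 41/41 + 41/40 + 41/39 + ... + 41/2 + 41/1 = 41·H_{41}.
H_{41} = 4.303, so E[T] = 176.420.

176.42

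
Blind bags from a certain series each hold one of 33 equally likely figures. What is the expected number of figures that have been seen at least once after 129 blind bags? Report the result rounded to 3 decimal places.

32.377

For each figure, P(seen in 129 blind bags) = 1 - (32/33)^129 = 0.9811.
By linearity of expectation, E[distinct seen] = 33·(1 - (32/33)^129) = 32.3769.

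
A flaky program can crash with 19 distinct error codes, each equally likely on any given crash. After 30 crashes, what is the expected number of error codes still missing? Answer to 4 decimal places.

For each error code, P(unseen after 30) = (18/19)^30 = 0.19750.
By linearity of expectation, E[unseen] = 19·(18/19)^30 = 3.75250.

3.7525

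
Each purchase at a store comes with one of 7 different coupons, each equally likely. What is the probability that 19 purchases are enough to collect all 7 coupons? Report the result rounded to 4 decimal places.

0.6601

By inclusion–exclusion over which coupons are missing,
P(all seen) = Σ_{j=0}^{7} (-1)^j C(7,j)((7-j)/7)^19
= 1.00000 - 0.37420 + 0.03514 - 0.00084 + 0.00000 - 0.00000 + 0.00000 - 0.00000
= 0.66009.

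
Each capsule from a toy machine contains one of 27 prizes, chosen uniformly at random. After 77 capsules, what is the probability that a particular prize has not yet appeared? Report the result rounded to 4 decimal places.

On each capsule the fixed prize fails to appear with probability 26/27.
P(still missing after 77) = (26/27)^77 = 0.05469.

0.0547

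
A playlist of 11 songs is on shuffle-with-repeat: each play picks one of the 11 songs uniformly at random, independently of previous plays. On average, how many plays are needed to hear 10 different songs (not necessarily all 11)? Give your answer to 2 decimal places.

22.22

With k distinct songs already seen, the next new one arrives after an expected 11/(11-k) plays.
Sum over k = 0,...,9: E = 11/11 + 11/10 + 11/9 + ... + 11/3 + 11/2 = 22.219.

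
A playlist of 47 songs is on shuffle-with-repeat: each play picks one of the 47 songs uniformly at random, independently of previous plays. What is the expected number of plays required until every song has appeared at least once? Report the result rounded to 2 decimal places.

After k distinct songs have appeared, the next play gives a new one with probability (47-k)/47, so the expected wait for the (k+1)-th is 47/(47-k).
E[T] = 47/47 + 47/46 + 47/45 + ... + 47/2 + 47/1 = 47·H_{47}.
H_{47} = 4.438, so E[T] = 208.584.

208.58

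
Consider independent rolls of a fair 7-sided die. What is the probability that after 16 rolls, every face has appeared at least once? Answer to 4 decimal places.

0.4977

Let A_i be the event that face i is missing after 16 rolls. By inclusion–exclusion on the A_i,
P(all seen) = Σ_{j=0}^{7} (-1)^j C(7,j)((7-j)/7)^16
= 1.00000 - 0.59422 + 0.09642 - 0.00452 + 0.00005 - 0.00000 + 0.00000 - 0.00000
= 0.49772.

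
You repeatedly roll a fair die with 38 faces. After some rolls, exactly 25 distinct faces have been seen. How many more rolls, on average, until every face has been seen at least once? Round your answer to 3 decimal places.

The wait to go from k to k+1 distinct faces is geometric with mean 38/(38-k).
Sum over k = 25,...,37: E = 38/13 + 38/12 + 38/11 + ... + 38/2 + 38/1 = 120.8451.

120.845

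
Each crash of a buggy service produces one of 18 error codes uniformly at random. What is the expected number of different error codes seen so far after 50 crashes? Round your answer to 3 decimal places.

For each error code, P(seen in 50 crashes) = 1 - (17/18)^50 = 0.9426.
By linearity of expectation, E[distinct seen] = 18·(1 - (17/18)^50) = 16.9670.

16.967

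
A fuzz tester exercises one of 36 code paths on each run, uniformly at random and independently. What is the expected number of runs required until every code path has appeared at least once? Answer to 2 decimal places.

150.28

After k distinct code paths have appeared, the next run gives a new one with probability (36-k)/36, so the expected wait for the (k+1)-th is 36/(36-k).
E[T] = 36/36 + 36/35 + 36/34 + ... + 36/2 + 36/1 = 36·H_{36}.
H_{36} = 4.175, so E[T] = 150.284.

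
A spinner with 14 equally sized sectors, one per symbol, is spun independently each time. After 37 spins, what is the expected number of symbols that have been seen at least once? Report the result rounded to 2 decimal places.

13.10

For each symbol, P(seen in 37 spins) = 1 - (13/14)^37 = 0.936.
By linearity of expectation, E[distinct seen] = 14·(1 - (13/14)^37) = 13.098.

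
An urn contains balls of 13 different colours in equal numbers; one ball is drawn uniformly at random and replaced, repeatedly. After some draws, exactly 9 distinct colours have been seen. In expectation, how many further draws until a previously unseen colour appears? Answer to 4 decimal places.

3.2500

The number of draws until the next new colour is geometric with success probability 4/13, so its mean is 13/4.
E = 13/4 = 3.25000.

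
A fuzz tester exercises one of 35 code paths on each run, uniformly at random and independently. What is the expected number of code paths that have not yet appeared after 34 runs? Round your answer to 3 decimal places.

For each code path, P(unseen after 34) = (34/35)^34 = 0.3732.
By linearity of expectation, E[unseen] = 35·(34/35)^34 = 13.0628.

13.063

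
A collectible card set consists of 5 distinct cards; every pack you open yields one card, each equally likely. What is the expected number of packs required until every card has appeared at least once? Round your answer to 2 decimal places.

11.42

The wait to go from k to k+1 distinct cards is geometric with mean 5/(5-k).
E[T] = 5/5 + 5/4 + 5/3 + 5/2 + 5/1 = 5·H_{5}.
H_{5} = 2.283, so E[T] = 11.417.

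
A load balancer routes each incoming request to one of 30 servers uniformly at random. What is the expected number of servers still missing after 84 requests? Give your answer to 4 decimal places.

For each server, P(unseen after 84) = (29/30)^84 = 0.05798.
By linearity of expectation, E[unseen] = 30·(29/30)^84 = 1.73927.

1.7393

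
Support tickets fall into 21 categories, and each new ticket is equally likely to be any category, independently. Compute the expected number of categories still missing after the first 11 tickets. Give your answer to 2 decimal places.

12.28

For each category, P(unseen after 11) = (20/21)^11 = 0.585.
By linearity of expectation, E[unseen] = 21·(20/21)^11 = 12.278.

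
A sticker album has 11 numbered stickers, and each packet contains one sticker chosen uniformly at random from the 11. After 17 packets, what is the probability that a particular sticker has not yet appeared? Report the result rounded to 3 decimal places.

On each packet the fixed sticker fails to appear with probability 10/11.
P(still missing after 17) = (10/11)^17 = 0.1978.

0.198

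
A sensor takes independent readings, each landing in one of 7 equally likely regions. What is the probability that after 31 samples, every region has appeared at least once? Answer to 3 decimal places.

0.942

Let A_i be the event that region i is missing after 31 samples. By inclusion–exclusion on the A_i,
P(all seen) = Σ_{j=0}^{7} (-1)^j C(7,j)((7-j)/7)^31
= 1.0000 - 0.0589 + 0.0006 - 0.0000 + 0.0000 - 0.0000 + 0.0000 - 0.0000
= 0.9418.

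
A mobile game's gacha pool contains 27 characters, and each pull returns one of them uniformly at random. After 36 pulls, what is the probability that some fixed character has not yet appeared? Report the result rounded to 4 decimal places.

On each pull the fixed character fails to appear with probability 26/27.
P(still missing after 36) = (26/27)^36 = 0.25701.

0.2570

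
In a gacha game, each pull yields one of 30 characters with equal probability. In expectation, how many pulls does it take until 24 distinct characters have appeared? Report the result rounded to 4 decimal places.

Going from k to k+1 distinct takes a geometric number of pulls with mean 30/(30-k).
Sum over k = 0,...,23: E = 30/30 + 30/29 + 30/28 + ... + 30/8 + 30/7 = 46.34961.

46.3496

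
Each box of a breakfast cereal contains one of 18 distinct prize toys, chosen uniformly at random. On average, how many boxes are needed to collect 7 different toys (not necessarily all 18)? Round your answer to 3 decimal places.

With k distinct toys already seen, the next new one arrives after an expected 18/(18-k) boxes.
Sum over k = 0,...,6: E = 18/18 + 18/17 + 18/16 + ... + 18/13 + 18/12 = 8.5542.

8.554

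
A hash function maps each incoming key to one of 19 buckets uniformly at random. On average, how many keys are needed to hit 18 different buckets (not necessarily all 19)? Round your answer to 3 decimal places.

48.407

With k distinct buckets already seen, the next new one arrives after an expected 19/(19-k) keys.
Sum over k = 0,...,17: E = 19/19 + 19/18 + 19/17 + ... + 19/3 + 19/2 = 48.4071.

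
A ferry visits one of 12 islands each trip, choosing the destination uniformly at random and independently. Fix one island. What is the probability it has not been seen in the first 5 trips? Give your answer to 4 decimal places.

0.6472

On each trip the fixed island fails to appear with probability 11/12.
P(still missing after 5) = (11/12)^5 = 0.64723.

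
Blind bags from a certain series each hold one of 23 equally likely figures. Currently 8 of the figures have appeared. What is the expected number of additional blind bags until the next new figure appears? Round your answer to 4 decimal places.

Each blind bag yields a new figure with probability (23-8)/23 = 15/23, so the wait is geometric with mean 23/15.
E = 23/15 = 1.53333.

1.5333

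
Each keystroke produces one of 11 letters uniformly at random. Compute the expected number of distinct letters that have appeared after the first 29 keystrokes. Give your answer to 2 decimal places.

10.31

For each letter, P(seen in 29 keystrokes) = 1 - (10/11)^29 = 0.937.
By linearity of expectation, E[distinct seen] = 11·(1 - (10/11)^29) = 10.307.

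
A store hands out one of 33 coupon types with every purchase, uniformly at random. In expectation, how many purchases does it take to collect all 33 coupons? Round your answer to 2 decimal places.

134.93

After k distinct coupons have appeared, the next purchase gives a new one with probability (33-k)/33, so the expected wait for the (k+1)-th is 33/(33-k).
E[T] = 33/33 + 33/32 + 33/31 + ... + 33/2 + 33/1 = 33·H_{33}.
H_{33} = 4.089, so E[T] = 134.930.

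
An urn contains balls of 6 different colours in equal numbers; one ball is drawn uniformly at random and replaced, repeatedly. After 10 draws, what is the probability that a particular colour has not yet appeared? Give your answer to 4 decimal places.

Each draw misses the fixed colour with probability (6-1)/6 = 5/6, independently.
P(still missing after 10) = (5/6)^10 = 0.16151.

0.1615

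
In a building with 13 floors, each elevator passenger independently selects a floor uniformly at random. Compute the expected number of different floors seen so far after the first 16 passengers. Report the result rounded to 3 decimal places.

9.388

For each floor, P(seen in 16 passengers) = 1 - (12/13)^16 = 0.7222.
By linearity of expectation, E[distinct seen] = 13·(1 - (12/13)^16) = 9.3880.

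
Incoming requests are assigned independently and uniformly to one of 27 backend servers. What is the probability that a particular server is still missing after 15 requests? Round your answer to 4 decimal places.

0.5677

Each request misses the fixed server with probability (27-1)/27 = 26/27, independently.
P(still missing after 15) = (26/27)^15 = 0.56773.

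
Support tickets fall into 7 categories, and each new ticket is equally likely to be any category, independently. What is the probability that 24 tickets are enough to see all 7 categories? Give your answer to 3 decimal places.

0.833

Let A_i be the event that category i is missing after 24 tickets. By inclusion–exclusion on the A_i,
P(all seen) = Σ_{j=0}^{7} (-1)^j C(7,j)((7-j)/7)^24
= 1.0000 - 0.1731 + 0.0065 - 0.0001 + 0.0000 - 0.0000 + 0.0000 - 0.0000
= 0.8334.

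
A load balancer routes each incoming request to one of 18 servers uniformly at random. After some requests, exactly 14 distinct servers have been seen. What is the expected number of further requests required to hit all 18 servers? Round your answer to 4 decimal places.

With k distinct servers already seen, the next new one takes an expected 18/(18-k) requests.
Sum over k = 14,...,17: E = 18/4 + 18/3 + 18/2 + 18/1 = 37.50000.

37.5000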